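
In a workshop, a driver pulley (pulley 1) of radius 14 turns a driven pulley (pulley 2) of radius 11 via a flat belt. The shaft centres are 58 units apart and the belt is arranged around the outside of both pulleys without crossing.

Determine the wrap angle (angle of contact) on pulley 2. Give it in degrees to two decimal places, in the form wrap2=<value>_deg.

open belt: β = asin((r2−r1)/C) = asin(-3/58) = -2.9649°
wrap1 = π − 2β = 185.9298°
wrap2 = π + 2β = 174.0702°

wrap2=174.07_deg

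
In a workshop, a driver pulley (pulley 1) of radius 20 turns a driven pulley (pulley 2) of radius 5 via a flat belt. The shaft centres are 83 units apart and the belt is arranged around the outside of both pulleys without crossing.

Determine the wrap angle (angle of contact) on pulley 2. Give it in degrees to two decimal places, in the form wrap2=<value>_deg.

open belt: β = asin((r2−r1)/C) = asin(-15/83) = -10.4119°
wrap1 = π − 2β = 200.8237°
wrap2 = π + 2β = 159.1763°

wrap2=159.18_deg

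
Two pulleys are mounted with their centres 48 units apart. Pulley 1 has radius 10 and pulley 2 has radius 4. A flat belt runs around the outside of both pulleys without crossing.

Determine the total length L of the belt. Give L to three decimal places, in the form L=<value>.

L=140.733

open belt: β = asin((r2−r1)/C) = asin(-6/48) = -7.1808°
wrap1 = π − 2β = 194.3615°
wrap2 = π + 2β = 165.6385°
tangent length = C·cosβ = 47.6235
L = r1·wrap1 + r2·wrap2 + 2·C·cosβ = 10·3.3922 + 4·2.8909 + 2·47.6235 = 140.7333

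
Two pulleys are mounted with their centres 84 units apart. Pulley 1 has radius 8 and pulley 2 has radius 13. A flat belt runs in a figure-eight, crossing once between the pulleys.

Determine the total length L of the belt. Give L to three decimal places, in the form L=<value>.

crossed belt: β = asin((r1+r2)/C) = asin(21/84) = 14.4775°
wrap1 = wrap2 = π + 2β = 208.9550°
tangent length = C·cosβ = 81.3327
L = (r1+r2)·wrap + 2·C·cosβ = 21·3.6470 + 2·81.3327 = 239.2513

L=239.251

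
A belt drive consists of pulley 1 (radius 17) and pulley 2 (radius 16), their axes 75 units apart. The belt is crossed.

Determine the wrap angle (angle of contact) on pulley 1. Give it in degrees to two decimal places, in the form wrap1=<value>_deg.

wrap1=232.21_deg

crossed belt: β = asin((r1+r2)/C) = asin(33/75) = 26.1039°
wrap1 = wrap2 = π + 2β = 232.2078°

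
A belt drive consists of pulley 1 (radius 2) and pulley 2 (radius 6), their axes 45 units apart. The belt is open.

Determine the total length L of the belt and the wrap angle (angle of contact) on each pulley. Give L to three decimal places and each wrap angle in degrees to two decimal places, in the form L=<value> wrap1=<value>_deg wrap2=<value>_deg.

open belt: β = asin((r2−r1)/C) = asin(4/45) = 5.0997°
wrap1 = π − 2β = 169.8006°
wrap2 = π + 2β = 190.1994°
tangent length = C·cosβ = 44.8219
L = r1·wrap1 + r2·wrap2 + 2·C·cosβ = 2·2.9636 + 6·3.3196 + 2·44.8219 = 115.4885

L=115.489 wrap1=169.80_deg wrap2=190.20_deg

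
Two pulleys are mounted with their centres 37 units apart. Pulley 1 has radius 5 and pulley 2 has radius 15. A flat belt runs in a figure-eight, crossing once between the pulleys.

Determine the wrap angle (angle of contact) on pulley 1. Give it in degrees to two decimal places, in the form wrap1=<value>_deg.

wrap1=245.44_deg

crossed belt: β = asin((r1+r2)/C) = asin(20/37) = 32.7204°
wrap1 = wrap2 = π + 2β = 245.4409°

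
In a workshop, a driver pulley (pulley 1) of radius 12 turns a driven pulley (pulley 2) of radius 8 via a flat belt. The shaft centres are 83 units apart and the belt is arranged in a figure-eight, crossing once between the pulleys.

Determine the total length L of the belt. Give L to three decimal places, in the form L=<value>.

L=233.675

crossed belt: β = asin((r1+r2)/C) = asin(20/83) = 13.9434°
wrap1 = wrap2 = π + 2β = 207.8869°
tangent length = C·cosβ = 80.5543
L = (r1+r2)·wrap + 2·C·cosβ = 20·3.6283 + 2·80.5543 = 233.6749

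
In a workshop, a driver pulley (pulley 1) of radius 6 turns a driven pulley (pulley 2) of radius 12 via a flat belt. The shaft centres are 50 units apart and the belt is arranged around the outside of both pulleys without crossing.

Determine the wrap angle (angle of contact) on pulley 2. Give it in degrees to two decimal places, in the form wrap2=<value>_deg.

wrap2=193.78_deg

open belt: β = asin((r2−r1)/C) = asin(6/50) = 6.8921°
wrap1 = π − 2β = 166.2158°
wrap2 = π + 2β = 193.7842°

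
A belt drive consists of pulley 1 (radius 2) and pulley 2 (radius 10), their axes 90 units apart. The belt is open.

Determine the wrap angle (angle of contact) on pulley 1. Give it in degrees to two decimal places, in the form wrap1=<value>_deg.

open belt: β = asin((r2−r1)/C) = asin(8/90) = 5.0997°
wrap1 = π − 2β = 169.8006°
wrap2 = π + 2β = 190.1994°

wrap1=169.80_deg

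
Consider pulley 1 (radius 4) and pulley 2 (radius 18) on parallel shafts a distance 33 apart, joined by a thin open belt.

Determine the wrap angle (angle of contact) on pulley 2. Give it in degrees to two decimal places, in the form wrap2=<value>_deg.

open belt: β = asin((r2−r1)/C) = asin(14/33) = 25.1027°
wrap1 = π − 2β = 129.7946°
wrap2 = π + 2β = 230.2054°

wrap2=230.21_deg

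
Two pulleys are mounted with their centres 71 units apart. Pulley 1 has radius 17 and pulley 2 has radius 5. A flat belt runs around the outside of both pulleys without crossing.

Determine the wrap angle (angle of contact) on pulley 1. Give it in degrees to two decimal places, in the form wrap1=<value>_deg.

wrap1=199.46_deg

open belt: β = asin((r2−r1)/C) = asin(-12/71) = -9.7305°
wrap1 = π − 2β = 199.4610°
wrap2 = π + 2β = 160.5390°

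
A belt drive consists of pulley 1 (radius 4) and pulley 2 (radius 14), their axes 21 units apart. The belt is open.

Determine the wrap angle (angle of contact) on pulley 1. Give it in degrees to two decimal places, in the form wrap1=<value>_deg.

open belt: β = asin((r2−r1)/C) = asin(10/21) = 28.4369°
wrap1 = π − 2β = 123.1262°
wrap2 = π + 2β = 236.8738°

wrap1=123.13_deg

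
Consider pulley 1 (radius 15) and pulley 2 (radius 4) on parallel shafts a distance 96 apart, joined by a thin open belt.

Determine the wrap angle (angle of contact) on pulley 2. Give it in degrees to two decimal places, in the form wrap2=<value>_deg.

wrap2=166.84_deg

open belt: β = asin((r2−r1)/C) = asin(-11/96) = -6.5796°
wrap1 = π − 2β = 193.1592°
wrap2 = π + 2β = 166.8408°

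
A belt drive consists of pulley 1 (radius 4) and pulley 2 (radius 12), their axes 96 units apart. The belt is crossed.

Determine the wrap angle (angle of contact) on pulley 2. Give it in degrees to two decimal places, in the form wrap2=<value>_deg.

wrap2=199.19_deg

crossed belt: β = asin((r1+r2)/C) = asin(16/96) = 9.5941°
wrap1 = wrap2 = π + 2β = 199.1881°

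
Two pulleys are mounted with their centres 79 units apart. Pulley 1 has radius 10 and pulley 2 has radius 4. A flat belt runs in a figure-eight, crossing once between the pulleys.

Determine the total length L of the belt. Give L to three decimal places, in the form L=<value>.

crossed belt: β = asin((r1+r2)/C) = asin(14/79) = 10.2076°
wrap1 = wrap2 = π + 2β = 200.4152°
tangent length = C·cosβ = 77.7496
L = (r1+r2)·wrap + 2·C·cosβ = 14·3.4979 + 2·77.7496 = 204.4699

L=204.470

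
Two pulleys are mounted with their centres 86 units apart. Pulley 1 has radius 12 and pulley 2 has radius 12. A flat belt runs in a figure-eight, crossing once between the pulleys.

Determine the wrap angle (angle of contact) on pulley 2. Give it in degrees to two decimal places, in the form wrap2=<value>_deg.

crossed belt: β = asin((r1+r2)/C) = asin(24/86) = 16.2047°
wrap1 = wrap2 = π + 2β = 212.4094°

wrap2=212.41_deg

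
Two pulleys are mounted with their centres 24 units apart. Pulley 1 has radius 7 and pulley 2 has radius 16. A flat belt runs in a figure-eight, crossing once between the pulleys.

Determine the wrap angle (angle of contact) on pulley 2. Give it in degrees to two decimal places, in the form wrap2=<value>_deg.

crossed belt: β = asin((r1+r2)/C) = asin(23/24) = 73.4022°
wrap1 = wrap2 = π + 2β = 326.8043°

wrap2=326.80_deg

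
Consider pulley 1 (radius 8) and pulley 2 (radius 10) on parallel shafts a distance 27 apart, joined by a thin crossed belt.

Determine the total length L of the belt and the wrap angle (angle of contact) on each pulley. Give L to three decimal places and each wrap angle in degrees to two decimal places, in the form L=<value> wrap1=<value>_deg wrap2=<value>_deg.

L=123.068 wrap1=263.62_deg wrap2=263.62_deg

crossed belt: β = asin((r1+r2)/C) = asin(18/27) = 41.8103°
wrap1 = wrap2 = π + 2β = 263.6206°
tangent length = C·cosβ = 20.1246
L = (r1+r2)·wrap + 2·C·cosβ = 18·4.6010 + 2·20.1246 = 123.0681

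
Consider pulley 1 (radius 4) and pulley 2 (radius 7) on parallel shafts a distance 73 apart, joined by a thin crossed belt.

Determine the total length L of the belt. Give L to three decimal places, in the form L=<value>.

crossed belt: β = asin((r1+r2)/C) = asin(11/73) = 8.6666°
wrap1 = wrap2 = π + 2β = 197.3332°
tangent length = C·cosβ = 72.1665
L = (r1+r2)·wrap + 2·C·cosβ = 11·3.4441 + 2·72.1665 = 182.2182

L=182.218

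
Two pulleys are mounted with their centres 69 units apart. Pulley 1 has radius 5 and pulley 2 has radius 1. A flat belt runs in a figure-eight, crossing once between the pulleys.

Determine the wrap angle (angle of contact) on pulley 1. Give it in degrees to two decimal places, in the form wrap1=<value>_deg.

wrap1=189.98_deg

crossed belt: β = asin((r1+r2)/C) = asin(6/69) = 4.9885°
wrap1 = wrap2 = π + 2β = 189.9771°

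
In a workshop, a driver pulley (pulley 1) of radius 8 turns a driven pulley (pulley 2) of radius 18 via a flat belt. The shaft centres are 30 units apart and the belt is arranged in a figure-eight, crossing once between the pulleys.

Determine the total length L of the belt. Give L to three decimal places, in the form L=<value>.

crossed belt: β = asin((r1+r2)/C) = asin(26/30) = 60.0736°
wrap1 = wrap2 = π + 2β = 300.1471°
tangent length = C·cosβ = 14.9666
L = (r1+r2)·wrap + 2·C·cosβ = 26·5.2386 + 2·14.9666 = 166.1357

L=166.136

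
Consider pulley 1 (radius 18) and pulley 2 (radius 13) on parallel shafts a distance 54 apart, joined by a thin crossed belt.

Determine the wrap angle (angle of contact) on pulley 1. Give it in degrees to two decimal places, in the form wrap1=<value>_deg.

crossed belt: β = asin((r1+r2)/C) = asin(31/54) = 35.0348°
wrap1 = wrap2 = π + 2β = 250.0696°

wrap1=250.07_deg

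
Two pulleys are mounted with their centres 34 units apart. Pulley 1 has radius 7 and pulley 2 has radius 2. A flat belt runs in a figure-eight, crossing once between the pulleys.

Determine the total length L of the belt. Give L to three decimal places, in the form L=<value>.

L=98.671

crossed belt: β = asin((r1+r2)/C) = asin(9/34) = 15.3495°
wrap1 = wrap2 = π + 2β = 210.6990°
tangent length = C·cosβ = 32.7872
L = (r1+r2)·wrap + 2·C·cosβ = 9·3.6774 + 2·32.7872 = 98.6709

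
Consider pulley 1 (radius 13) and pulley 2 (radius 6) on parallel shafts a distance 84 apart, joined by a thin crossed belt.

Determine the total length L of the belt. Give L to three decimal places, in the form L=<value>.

L=232.006

crossed belt: β = asin((r1+r2)/C) = asin(19/84) = 13.0729°
wrap1 = wrap2 = π + 2β = 206.1458°
tangent length = C·cosβ = 81.8230
L = (r1+r2)·wrap + 2·C·cosβ = 19·3.5979 + 2·81.8230 = 232.0065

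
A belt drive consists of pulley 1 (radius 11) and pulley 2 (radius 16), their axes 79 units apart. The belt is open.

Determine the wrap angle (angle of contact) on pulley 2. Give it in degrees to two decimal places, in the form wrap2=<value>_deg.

open belt: β = asin((r2−r1)/C) = asin(5/79) = 3.6287°
wrap1 = π − 2β = 172.7425°
wrap2 = π + 2β = 187.2575°

wrap2=187.26_deg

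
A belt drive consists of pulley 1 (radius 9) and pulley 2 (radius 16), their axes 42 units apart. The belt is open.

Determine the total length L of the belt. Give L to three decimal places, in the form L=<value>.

L=163.709

open belt: β = asin((r2−r1)/C) = asin(7/42) = 9.5941°
wrap1 = π − 2β = 160.8119°
wrap2 = π + 2β = 199.1881°
tangent length = C·cosβ = 41.4126
L = r1·wrap1 + r2·wrap2 + 2·C·cosβ = 9·2.8067 + 16·3.4765 + 2·41.4126 = 163.7092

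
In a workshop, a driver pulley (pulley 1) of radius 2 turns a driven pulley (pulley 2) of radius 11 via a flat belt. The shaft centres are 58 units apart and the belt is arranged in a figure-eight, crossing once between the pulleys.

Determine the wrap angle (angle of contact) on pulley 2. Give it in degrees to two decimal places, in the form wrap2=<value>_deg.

wrap2=205.90_deg

crossed belt: β = asin((r1+r2)/C) = asin(13/58) = 12.9522°
wrap1 = wrap2 = π + 2β = 205.9044°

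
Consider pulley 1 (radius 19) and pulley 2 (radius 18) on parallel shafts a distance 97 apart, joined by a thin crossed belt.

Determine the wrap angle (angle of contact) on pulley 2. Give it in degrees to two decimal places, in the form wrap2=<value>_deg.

crossed belt: β = asin((r1+r2)/C) = asin(37/97) = 22.4231°
wrap1 = wrap2 = π + 2β = 224.8462°

wrap2=224.85_deg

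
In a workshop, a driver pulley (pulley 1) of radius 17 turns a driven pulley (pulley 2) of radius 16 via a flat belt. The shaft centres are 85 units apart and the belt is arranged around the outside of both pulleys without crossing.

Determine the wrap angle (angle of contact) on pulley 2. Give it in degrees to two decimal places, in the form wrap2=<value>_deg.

wrap2=178.65_deg

open belt: β = asin((r2−r1)/C) = asin(-1/85) = -0.6741°
wrap1 = π − 2β = 181.3482°
wrap2 = π + 2β = 178.6518°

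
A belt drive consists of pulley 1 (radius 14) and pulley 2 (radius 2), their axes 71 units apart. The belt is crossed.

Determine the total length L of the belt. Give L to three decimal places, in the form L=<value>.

L=195.887

crossed belt: β = asin((r1+r2)/C) = asin(16/71) = 13.0236°
wrap1 = wrap2 = π + 2β = 206.0472°
tangent length = C·cosβ = 69.1737
L = (r1+r2)·wrap + 2·C·cosβ = 16·3.5962 + 2·69.1737 = 195.8866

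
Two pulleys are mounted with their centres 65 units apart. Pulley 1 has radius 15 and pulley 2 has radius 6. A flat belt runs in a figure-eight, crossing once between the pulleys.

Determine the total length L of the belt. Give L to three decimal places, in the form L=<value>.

crossed belt: β = asin((r1+r2)/C) = asin(21/65) = 18.8491°
wrap1 = wrap2 = π + 2β = 217.6982°
tangent length = C·cosβ = 61.5142
L = (r1+r2)·wrap + 2·C·cosβ = 21·3.7996 + 2·61.5142 = 202.8190

L=202.819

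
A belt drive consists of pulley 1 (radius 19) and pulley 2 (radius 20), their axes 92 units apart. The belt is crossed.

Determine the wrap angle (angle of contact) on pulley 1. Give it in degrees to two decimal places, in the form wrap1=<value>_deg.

crossed belt: β = asin((r1+r2)/C) = asin(39/92) = 25.0819°
wrap1 = wrap2 = π + 2β = 230.1638°

wrap1=230.16_deg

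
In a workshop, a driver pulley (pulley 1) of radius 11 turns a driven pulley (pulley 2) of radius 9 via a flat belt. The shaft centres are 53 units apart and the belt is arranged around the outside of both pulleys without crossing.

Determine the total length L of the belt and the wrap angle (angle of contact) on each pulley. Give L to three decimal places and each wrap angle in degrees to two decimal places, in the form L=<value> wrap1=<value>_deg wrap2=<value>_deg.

L=168.907 wrap1=184.33_deg wrap2=175.67_deg

open belt: β = asin((r2−r1)/C) = asin(-2/53) = -2.1626°
wrap1 = π − 2β = 184.3252°
wrap2 = π + 2β = 175.6748°
tangent length = C·cosβ = 52.9623
L = r1·wrap1 + r2·wrap2 + 2·C·cosβ = 11·3.2171 + 9·3.0661 + 2·52.9623 = 168.9073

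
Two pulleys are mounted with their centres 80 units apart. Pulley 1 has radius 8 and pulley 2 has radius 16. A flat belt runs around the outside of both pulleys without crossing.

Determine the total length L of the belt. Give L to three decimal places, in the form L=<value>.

open belt: β = asin((r2−r1)/C) = asin(8/80) = 5.7392°
wrap1 = π − 2β = 168.5217°
wrap2 = π + 2β = 191.4783°
tangent length = C·cosβ = 79.5990
L = r1·wrap1 + r2·wrap2 + 2·C·cosβ = 8·2.9413 + 16·3.3419 + 2·79.5990 = 236.1989

L=236.199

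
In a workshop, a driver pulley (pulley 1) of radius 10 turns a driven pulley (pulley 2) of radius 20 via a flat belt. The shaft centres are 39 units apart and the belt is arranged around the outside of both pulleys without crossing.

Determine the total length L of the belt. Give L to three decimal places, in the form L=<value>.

open belt: β = asin((r2−r1)/C) = asin(10/39) = 14.8572°
wrap1 = π − 2β = 150.2857°
wrap2 = π + 2β = 209.7143°
tangent length = C·cosβ = 37.6962
L = r1·wrap1 + r2·wrap2 + 2·C·cosβ = 10·2.6230 + 20·3.6602 + 2·37.6962 = 174.8262

L=174.826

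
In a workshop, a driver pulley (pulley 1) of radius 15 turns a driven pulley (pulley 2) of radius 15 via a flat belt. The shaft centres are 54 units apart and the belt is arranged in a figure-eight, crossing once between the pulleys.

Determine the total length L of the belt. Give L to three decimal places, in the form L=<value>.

L=219.389

crossed belt: β = asin((r1+r2)/C) = asin(30/54) = 33.7490°
wrap1 = wrap2 = π + 2β = 247.4980°
tangent length = C·cosβ = 44.8999
L = (r1+r2)·wrap + 2·C·cosβ = 30·4.3197 + 2·44.8999 = 219.3894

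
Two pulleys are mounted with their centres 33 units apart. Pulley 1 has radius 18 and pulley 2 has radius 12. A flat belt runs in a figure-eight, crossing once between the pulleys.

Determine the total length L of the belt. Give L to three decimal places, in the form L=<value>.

L=190.209

crossed belt: β = asin((r1+r2)/C) = asin(30/33) = 65.3800°
wrap1 = wrap2 = π + 2β = 310.7600°
tangent length = C·cosβ = 13.7477
L = (r1+r2)·wrap + 2·C·cosβ = 30·5.4238 + 2·13.7477 = 190.2090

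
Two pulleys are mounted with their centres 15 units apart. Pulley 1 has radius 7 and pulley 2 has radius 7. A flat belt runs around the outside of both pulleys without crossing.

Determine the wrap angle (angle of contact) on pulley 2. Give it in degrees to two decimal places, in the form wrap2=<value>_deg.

open belt: β = asin((r2−r1)/C) = asin(0/15) = 0.0000°
wrap1 = π − 2β = 180.0000°
wrap2 = π + 2β = 180.0000°

wrap2=180.00_deg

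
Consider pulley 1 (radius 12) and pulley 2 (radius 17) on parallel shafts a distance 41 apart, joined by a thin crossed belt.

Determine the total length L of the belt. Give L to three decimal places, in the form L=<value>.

crossed belt: β = asin((r1+r2)/C) = asin(29/41) = 45.0170°
wrap1 = wrap2 = π + 2β = 270.0341°
tangent length = C·cosβ = 28.9828
L = (r1+r2)·wrap + 2·C·cosβ = 29·4.7130 + 2·28.9828 = 194.6420

L=194.642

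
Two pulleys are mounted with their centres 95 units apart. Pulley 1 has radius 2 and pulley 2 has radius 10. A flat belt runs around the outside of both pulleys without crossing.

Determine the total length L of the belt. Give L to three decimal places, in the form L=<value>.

L=228.373

open belt: β = asin((r2−r1)/C) = asin(8/95) = 4.8306°
wrap1 = π − 2β = 170.3387°
wrap2 = π + 2β = 189.6613°
tangent length = C·cosβ = 94.6626
L = r1·wrap1 + r2·wrap2 + 2·C·cosβ = 2·2.9730 + 10·3.3102 + 2·94.6626 = 228.3732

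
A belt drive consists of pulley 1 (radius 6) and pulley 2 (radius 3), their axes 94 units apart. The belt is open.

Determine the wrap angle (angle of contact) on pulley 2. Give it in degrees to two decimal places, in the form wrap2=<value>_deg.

open belt: β = asin((r2−r1)/C) = asin(-3/94) = -1.8289°
wrap1 = π − 2β = 183.6578°
wrap2 = π + 2β = 176.3422°

wrap2=176.34_deg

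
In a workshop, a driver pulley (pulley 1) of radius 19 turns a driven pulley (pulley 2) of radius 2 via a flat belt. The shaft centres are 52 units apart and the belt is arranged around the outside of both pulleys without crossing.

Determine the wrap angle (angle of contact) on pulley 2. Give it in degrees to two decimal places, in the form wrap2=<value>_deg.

wrap2=141.84_deg

open belt: β = asin((r2−r1)/C) = asin(-17/52) = -19.0821°
wrap1 = π − 2β = 218.1642°
wrap2 = π + 2β = 141.8358°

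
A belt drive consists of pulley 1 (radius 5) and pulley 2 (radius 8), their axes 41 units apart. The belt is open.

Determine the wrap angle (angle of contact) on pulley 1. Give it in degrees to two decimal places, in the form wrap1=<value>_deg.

wrap1=171.61_deg

open belt: β = asin((r2−r1)/C) = asin(3/41) = 4.1961°
wrap1 = π − 2β = 171.6078°
wrap2 = π + 2β = 188.3922°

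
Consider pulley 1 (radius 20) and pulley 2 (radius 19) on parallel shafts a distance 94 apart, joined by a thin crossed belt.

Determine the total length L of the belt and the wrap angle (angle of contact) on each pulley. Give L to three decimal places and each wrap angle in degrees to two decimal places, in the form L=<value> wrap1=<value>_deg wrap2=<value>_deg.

L=326.948 wrap1=229.03_deg wrap2=229.03_deg

crossed belt: β = asin((r1+r2)/C) = asin(39/94) = 24.5126°
wrap1 = wrap2 = π + 2β = 229.0252°
tangent length = C·cosβ = 85.5278
L = (r1+r2)·wrap + 2·C·cosβ = 39·3.9972 + 2·85.5278 = 326.9481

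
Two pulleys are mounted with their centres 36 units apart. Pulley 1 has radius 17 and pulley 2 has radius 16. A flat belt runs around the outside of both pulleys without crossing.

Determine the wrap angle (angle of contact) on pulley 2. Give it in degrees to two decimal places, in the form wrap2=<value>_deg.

open belt: β = asin((r2−r1)/C) = asin(-1/36) = -1.5918°
wrap1 = π − 2β = 183.1835°
wrap2 = π + 2β = 176.8165°

wrap2=176.82_deg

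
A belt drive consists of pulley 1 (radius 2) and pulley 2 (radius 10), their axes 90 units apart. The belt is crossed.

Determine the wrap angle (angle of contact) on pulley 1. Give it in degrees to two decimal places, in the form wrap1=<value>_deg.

crossed belt: β = asin((r1+r2)/C) = asin(12/90) = 7.6623°
wrap1 = wrap2 = π + 2β = 195.3245°

wrap1=195.32_deg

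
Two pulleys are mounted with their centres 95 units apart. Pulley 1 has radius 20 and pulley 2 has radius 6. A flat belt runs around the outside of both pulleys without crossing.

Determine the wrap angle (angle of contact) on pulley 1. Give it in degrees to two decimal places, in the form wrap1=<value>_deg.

open belt: β = asin((r2−r1)/C) = asin(-14/95) = -8.4745°
wrap1 = π − 2β = 196.9489°
wrap2 = π + 2β = 163.0511°

wrap1=196.95_deg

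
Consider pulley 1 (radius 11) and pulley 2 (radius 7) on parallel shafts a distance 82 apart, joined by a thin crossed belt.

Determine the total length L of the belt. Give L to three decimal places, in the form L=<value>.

crossed belt: β = asin((r1+r2)/C) = asin(18/82) = 12.6804°
wrap1 = wrap2 = π + 2β = 205.3608°
tangent length = C·cosβ = 80.0000
L = (r1+r2)·wrap + 2·C·cosβ = 18·3.5842 + 2·80.0000 = 224.5160

L=224.516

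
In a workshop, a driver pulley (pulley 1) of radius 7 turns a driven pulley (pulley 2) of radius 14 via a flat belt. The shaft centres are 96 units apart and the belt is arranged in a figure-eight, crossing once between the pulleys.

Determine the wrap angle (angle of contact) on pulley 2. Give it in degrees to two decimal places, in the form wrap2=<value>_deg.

crossed belt: β = asin((r1+r2)/C) = asin(21/96) = 12.6356°
wrap1 = wrap2 = π + 2β = 205.2713°

wrap2=205.27_deg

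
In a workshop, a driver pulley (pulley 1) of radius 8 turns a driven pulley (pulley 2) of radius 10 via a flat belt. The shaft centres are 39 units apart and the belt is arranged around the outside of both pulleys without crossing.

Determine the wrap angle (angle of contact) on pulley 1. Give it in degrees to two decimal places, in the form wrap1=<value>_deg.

open belt: β = asin((r2−r1)/C) = asin(2/39) = 2.9395°
wrap1 = π − 2β = 174.1209°
wrap2 = π + 2β = 185.8791°

wrap1=174.12_deg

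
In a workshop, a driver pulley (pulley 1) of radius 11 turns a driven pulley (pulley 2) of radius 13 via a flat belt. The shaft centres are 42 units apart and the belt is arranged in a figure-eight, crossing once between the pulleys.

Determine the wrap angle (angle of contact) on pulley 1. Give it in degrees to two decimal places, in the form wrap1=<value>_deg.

wrap1=249.70_deg

crossed belt: β = asin((r1+r2)/C) = asin(24/42) = 34.8499°
wrap1 = wrap2 = π + 2β = 249.6998°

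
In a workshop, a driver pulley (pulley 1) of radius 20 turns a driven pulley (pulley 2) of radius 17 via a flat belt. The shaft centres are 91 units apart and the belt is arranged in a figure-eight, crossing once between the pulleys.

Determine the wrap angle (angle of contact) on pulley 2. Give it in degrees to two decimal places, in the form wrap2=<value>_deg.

wrap2=227.98_deg

crossed belt: β = asin((r1+r2)/C) = asin(37/91) = 23.9910°
wrap1 = wrap2 = π + 2β = 227.9820°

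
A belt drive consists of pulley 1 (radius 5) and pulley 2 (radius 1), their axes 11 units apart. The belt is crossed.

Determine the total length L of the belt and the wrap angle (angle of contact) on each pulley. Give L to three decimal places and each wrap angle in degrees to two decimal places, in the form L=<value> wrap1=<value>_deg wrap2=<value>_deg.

L=44.212 wrap1=246.11_deg wrap2=246.11_deg

crossed belt: β = asin((r1+r2)/C) = asin(6/11) = 33.0557°
wrap1 = wrap2 = π + 2β = 246.1115°
tangent length = C·cosβ = 9.2195
L = (r1+r2)·wrap + 2·C·cosβ = 6·4.2955 + 2·9.2195 = 44.2118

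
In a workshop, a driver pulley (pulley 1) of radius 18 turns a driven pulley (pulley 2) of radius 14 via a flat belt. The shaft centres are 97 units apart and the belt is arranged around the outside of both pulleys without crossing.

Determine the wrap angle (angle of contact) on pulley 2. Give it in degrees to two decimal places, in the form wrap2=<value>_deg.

open belt: β = asin((r2−r1)/C) = asin(-4/97) = -2.3634°
wrap1 = π − 2β = 184.7268°
wrap2 = π + 2β = 175.2732°

wrap2=175.27_deg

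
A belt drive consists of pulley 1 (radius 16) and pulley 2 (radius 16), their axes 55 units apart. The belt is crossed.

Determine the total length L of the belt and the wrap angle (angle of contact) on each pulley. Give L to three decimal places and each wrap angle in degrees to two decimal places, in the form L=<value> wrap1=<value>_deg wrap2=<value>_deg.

crossed belt: β = asin((r1+r2)/C) = asin(32/55) = 35.5785°
wrap1 = wrap2 = π + 2β = 251.1571°
tangent length = C·cosβ = 44.7325
L = (r1+r2)·wrap + 2·C·cosβ = 32·4.3835 + 2·44.7325 = 229.7376

L=229.738 wrap1=251.16_deg wrap2=251.16_deg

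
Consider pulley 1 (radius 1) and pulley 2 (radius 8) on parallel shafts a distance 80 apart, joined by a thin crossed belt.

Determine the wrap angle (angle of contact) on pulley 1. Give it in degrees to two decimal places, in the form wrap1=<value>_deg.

wrap1=192.92_deg

crossed belt: β = asin((r1+r2)/C) = asin(9/80) = 6.4594°
wrap1 = wrap2 = π + 2β = 192.9189°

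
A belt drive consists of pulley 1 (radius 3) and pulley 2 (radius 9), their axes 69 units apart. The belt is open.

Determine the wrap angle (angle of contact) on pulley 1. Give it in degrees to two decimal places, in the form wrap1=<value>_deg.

open belt: β = asin((r2−r1)/C) = asin(6/69) = 4.9885°
wrap1 = π − 2β = 170.0229°
wrap2 = π + 2β = 189.9771°

wrap1=170.02_deg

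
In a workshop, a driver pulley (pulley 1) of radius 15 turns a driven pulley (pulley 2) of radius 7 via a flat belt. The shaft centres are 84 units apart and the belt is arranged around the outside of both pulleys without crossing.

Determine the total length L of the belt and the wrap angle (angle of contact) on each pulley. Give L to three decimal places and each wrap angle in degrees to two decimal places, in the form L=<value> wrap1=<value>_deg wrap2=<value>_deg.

open belt: β = asin((r2−r1)/C) = asin(-8/84) = -5.4650°
wrap1 = π − 2β = 190.9300°
wrap2 = π + 2β = 169.0700°
tangent length = C·cosβ = 83.6182
L = r1·wrap1 + r2·wrap2 + 2·C·cosβ = 15·3.3324 + 7·2.9508 + 2·83.6182 = 237.8775

L=237.878 wrap1=190.93_deg wrap2=169.07_deg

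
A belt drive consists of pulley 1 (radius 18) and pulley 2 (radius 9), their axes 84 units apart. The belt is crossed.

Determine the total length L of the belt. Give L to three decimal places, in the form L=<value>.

L=261.579

crossed belt: β = asin((r1+r2)/C) = asin(27/84) = 18.7493°
wrap1 = wrap2 = π + 2β = 217.4987°
tangent length = C·cosβ = 79.5424
L = (r1+r2)·wrap + 2·C·cosβ = 27·3.7961 + 2·79.5424 = 261.5787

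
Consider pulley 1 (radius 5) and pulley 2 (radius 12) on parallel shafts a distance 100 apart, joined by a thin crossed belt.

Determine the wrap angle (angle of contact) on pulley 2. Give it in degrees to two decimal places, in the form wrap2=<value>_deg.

wrap2=199.58_deg

crossed belt: β = asin((r1+r2)/C) = asin(17/100) = 9.7878°
wrap1 = wrap2 = π + 2β = 199.5756°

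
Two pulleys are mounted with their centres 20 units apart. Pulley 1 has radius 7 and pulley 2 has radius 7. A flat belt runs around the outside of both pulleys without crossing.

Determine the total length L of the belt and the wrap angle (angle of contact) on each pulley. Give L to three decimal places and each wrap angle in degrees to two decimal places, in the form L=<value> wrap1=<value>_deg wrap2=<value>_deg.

L=83.982 wrap1=180.00_deg wrap2=180.00_deg

open belt: β = asin((r2−r1)/C) = asin(0/20) = 0.0000°
wrap1 = π − 2β = 180.0000°
wrap2 = π + 2β = 180.0000°
tangent length = C·cosβ = 20.0000
L = r1·wrap1 + r2·wrap2 + 2·C·cosβ = 7·3.1416 + 7·3.1416 + 2·20.0000 = 83.9823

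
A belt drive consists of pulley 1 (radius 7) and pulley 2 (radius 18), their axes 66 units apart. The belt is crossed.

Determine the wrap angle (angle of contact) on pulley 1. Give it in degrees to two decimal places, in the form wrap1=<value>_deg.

wrap1=224.52_deg

crossed belt: β = asin((r1+r2)/C) = asin(25/66) = 22.2586°
wrap1 = wrap2 = π + 2β = 224.5172°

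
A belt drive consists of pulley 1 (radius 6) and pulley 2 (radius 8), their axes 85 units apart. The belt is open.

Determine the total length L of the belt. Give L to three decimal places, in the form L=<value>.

L=214.029

open belt: β = asin((r2−r1)/C) = asin(2/85) = 1.3483°
wrap1 = π − 2β = 177.3035°
wrap2 = π + 2β = 182.6965°
tangent length = C·cosβ = 84.9765
L = r1·wrap1 + r2·wrap2 + 2·C·cosβ = 6·3.0945 + 8·3.1887 + 2·84.9765 = 214.0294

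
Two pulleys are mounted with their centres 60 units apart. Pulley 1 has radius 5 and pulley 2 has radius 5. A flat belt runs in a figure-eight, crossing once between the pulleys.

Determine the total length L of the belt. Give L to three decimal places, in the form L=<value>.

L=153.086

crossed belt: β = asin((r1+r2)/C) = asin(10/60) = 9.5941°
wrap1 = wrap2 = π + 2β = 199.1881°
tangent length = C·cosβ = 59.1608
L = (r1+r2)·wrap + 2·C·cosβ = 10·3.4765 + 2·59.1608 = 153.0865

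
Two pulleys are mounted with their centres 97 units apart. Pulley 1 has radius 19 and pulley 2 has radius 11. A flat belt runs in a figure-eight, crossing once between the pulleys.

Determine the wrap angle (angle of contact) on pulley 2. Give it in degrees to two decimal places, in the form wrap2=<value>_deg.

crossed belt: β = asin((r1+r2)/C) = asin(30/97) = 18.0157°
wrap1 = wrap2 = π + 2β = 216.0315°

wrap2=216.03_deg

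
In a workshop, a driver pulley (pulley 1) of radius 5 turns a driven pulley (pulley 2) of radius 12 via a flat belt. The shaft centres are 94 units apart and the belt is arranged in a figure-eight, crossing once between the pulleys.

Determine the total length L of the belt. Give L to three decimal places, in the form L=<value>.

L=244.490

crossed belt: β = asin((r1+r2)/C) = asin(17/94) = 10.4193°
wrap1 = wrap2 = π + 2β = 200.8387°
tangent length = C·cosβ = 92.4500
L = (r1+r2)·wrap + 2·C·cosβ = 17·3.5053 + 2·92.4500 = 244.4900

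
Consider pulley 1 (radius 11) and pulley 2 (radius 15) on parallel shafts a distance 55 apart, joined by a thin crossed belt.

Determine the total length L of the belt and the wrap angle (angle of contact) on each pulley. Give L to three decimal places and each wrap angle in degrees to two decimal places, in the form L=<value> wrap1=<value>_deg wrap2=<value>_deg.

L=204.218 wrap1=236.42_deg wrap2=236.42_deg

crossed belt: β = asin((r1+r2)/C) = asin(26/55) = 28.2115°
wrap1 = wrap2 = π + 2β = 236.4230°
tangent length = C·cosβ = 48.4665
L = (r1+r2)·wrap + 2·C·cosβ = 26·4.1264 + 2·48.4665 = 204.2183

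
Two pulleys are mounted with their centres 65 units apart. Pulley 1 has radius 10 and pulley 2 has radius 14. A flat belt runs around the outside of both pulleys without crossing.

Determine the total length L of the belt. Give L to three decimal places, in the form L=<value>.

open belt: β = asin((r2−r1)/C) = asin(4/65) = 3.5281°
wrap1 = π − 2β = 172.9438°
wrap2 = π + 2β = 187.0562°
tangent length = C·cosβ = 64.8768
L = r1·wrap1 + r2·wrap2 + 2·C·cosβ = 10·3.0184 + 14·3.2647 + 2·64.8768 = 205.6445

L=205.644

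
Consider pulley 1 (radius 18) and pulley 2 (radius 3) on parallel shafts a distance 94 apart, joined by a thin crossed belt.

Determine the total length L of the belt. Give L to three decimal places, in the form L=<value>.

crossed belt: β = asin((r1+r2)/C) = asin(21/94) = 12.9091°
wrap1 = wrap2 = π + 2β = 205.8181°
tangent length = C·cosβ = 91.6242
L = (r1+r2)·wrap + 2·C·cosβ = 21·3.5922 + 2·91.6242 = 258.6847

L=258.685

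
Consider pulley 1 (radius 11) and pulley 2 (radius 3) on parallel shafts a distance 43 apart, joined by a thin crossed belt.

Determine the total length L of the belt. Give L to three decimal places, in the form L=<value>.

L=134.582

crossed belt: β = asin((r1+r2)/C) = asin(14/43) = 19.0008°
wrap1 = wrap2 = π + 2β = 218.0016°
tangent length = C·cosβ = 40.6571
L = (r1+r2)·wrap + 2·C·cosβ = 14·3.8048 + 2·40.6571 = 134.5820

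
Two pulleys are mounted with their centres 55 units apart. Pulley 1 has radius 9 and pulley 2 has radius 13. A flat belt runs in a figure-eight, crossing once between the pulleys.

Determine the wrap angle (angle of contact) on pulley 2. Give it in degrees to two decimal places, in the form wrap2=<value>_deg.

crossed belt: β = asin((r1+r2)/C) = asin(22/55) = 23.5782°
wrap1 = wrap2 = π + 2β = 227.1564°

wrap2=227.16_deg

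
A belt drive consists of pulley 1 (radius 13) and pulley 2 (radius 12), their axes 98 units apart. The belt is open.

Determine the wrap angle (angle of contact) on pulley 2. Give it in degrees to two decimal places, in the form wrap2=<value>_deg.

wrap2=178.83_deg

open belt: β = asin((r2−r1)/C) = asin(-1/98) = -0.5847°
wrap1 = π − 2β = 181.1693°
wrap2 = π + 2β = 178.8307°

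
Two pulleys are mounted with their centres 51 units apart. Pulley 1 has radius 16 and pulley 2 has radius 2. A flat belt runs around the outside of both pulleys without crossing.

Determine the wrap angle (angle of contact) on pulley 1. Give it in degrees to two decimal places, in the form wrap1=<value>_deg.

open belt: β = asin((r2−r1)/C) = asin(-14/51) = -15.9328°
wrap1 = π − 2β = 211.8656°
wrap2 = π + 2β = 148.1344°

wrap1=211.87_deg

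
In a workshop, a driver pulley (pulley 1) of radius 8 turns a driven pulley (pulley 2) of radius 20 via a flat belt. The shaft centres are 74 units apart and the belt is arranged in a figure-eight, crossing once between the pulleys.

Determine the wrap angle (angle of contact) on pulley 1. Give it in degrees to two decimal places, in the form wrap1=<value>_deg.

wrap1=224.47_deg

crossed belt: β = asin((r1+r2)/C) = asin(28/74) = 22.2333°
wrap1 = wrap2 = π + 2β = 224.4665°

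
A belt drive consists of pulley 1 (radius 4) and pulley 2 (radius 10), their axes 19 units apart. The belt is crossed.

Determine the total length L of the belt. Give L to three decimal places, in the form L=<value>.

L=92.868

crossed belt: β = asin((r1+r2)/C) = asin(14/19) = 47.4631°
wrap1 = wrap2 = π + 2β = 274.9262°
tangent length = C·cosβ = 12.8452
L = (r1+r2)·wrap + 2·C·cosβ = 14·4.7984 + 2·12.8452 = 92.8676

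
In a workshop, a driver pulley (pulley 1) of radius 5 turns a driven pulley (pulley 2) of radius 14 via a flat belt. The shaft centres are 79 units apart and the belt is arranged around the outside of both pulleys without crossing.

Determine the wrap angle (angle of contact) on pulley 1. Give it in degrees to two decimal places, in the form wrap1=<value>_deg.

wrap1=166.92_deg

open belt: β = asin((r2−r1)/C) = asin(9/79) = 6.5416°
wrap1 = π − 2β = 166.9169°
wrap2 = π + 2β = 193.0831°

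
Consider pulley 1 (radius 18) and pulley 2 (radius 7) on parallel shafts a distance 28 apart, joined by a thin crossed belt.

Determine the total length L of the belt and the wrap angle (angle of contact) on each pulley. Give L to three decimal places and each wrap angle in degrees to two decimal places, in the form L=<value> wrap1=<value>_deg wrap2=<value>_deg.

crossed belt: β = asin((r1+r2)/C) = asin(25/28) = 63.2345°
wrap1 = wrap2 = π + 2β = 306.4690°
tangent length = C·cosβ = 12.6095
L = (r1+r2)·wrap + 2·C·cosβ = 25·5.3489 + 2·12.6095 = 158.9414

L=158.941 wrap1=306.47_deg wrap2=306.47_deg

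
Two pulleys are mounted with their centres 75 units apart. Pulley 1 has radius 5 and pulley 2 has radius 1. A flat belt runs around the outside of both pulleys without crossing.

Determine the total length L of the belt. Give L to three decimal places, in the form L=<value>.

L=169.063

open belt: β = asin((r2−r1)/C) = asin(-4/75) = -3.0572°
wrap1 = π − 2β = 186.1145°
wrap2 = π + 2β = 173.8855°
tangent length = C·cosβ = 74.8933
L = r1·wrap1 + r2·wrap2 + 2·C·cosβ = 5·3.2483 + 1·3.0349 + 2·74.8933 = 169.0629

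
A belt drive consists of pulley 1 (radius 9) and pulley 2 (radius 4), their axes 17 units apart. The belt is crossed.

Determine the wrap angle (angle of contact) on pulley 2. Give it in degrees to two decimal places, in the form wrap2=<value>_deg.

wrap2=279.76_deg

crossed belt: β = asin((r1+r2)/C) = asin(13/17) = 49.8808°
wrap1 = wrap2 = π + 2β = 279.7617°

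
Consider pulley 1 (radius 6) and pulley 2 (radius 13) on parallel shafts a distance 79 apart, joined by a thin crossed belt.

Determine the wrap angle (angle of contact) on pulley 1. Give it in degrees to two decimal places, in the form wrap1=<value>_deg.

crossed belt: β = asin((r1+r2)/C) = asin(19/79) = 13.9164°
wrap1 = wrap2 = π + 2β = 207.8329°

wrap1=207.83_deg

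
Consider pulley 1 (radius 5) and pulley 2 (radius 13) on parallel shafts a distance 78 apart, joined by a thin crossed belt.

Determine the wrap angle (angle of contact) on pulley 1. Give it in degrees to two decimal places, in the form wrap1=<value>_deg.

wrap1=206.68_deg

crossed belt: β = asin((r1+r2)/C) = asin(18/78) = 13.3424°
wrap1 = wrap2 = π + 2β = 206.6847°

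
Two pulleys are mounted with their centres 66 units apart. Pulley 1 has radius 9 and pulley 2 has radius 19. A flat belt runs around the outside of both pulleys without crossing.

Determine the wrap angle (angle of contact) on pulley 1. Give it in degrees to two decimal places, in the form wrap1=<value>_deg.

open belt: β = asin((r2−r1)/C) = asin(10/66) = 8.7147°
wrap1 = π − 2β = 162.5705°
wrap2 = π + 2β = 197.4295°

wrap1=162.57_deg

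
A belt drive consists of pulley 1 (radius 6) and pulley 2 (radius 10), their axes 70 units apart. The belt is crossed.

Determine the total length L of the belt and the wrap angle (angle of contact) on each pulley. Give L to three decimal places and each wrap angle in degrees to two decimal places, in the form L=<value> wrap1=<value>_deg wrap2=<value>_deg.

L=193.939 wrap1=206.43_deg wrap2=206.43_deg

crossed belt: β = asin((r1+r2)/C) = asin(16/70) = 13.2130°
wrap1 = wrap2 = π + 2β = 206.4260°
tangent length = C·cosβ = 68.1469
L = (r1+r2)·wrap + 2·C·cosβ = 16·3.6028 + 2·68.1469 = 193.9388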